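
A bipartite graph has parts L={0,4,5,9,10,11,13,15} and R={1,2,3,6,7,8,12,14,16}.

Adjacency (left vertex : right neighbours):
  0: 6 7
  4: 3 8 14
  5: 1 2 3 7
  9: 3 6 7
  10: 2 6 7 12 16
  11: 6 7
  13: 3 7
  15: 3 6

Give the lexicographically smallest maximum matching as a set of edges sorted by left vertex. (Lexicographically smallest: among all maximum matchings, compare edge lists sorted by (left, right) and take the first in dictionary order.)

|M| = 6 (so the lex-smallest maximum matching has 6 edges)
process left vertices in ascending order; for each, take the smallest-labelled available neighbour that still permits 6 edges overall, or leave it unmatched if none does
lex-smallest matching: {0-6, 4-8, 5-1, 9-3, 10-2, 11-7}

Lex-smallest maximum matching: {(0,6), (4,8), (5,1), (9,3), (10,2), (11,7)}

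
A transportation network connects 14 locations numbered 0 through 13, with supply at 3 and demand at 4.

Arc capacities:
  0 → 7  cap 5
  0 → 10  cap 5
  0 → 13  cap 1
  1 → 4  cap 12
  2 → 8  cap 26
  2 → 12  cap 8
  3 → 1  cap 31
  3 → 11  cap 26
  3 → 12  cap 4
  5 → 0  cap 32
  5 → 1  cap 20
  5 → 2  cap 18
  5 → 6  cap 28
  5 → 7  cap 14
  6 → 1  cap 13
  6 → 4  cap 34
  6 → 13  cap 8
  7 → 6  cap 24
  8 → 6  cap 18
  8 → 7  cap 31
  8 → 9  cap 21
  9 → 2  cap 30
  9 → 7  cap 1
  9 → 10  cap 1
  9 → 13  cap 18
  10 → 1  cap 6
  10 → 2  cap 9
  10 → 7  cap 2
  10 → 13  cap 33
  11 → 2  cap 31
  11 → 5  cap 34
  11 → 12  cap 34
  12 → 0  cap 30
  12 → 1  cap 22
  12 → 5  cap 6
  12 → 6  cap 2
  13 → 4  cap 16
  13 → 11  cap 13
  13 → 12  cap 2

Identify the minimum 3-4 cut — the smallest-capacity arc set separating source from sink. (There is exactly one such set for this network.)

Min-cut arcs: {(1,4), (3,11), (3,12)} (total capacity 42)

augment #1: 3→1→4 push 12
augment #2: 3→12→6→4 push 2
augment #3: 3→11→5→6→4 push 26
augment #4: 3→12→0→13→4 push 1
augment #5: 3→12→5→6→4 push 1
max flow = 42; residual-reachable set from 3 gives S-side
cut edges (S→T): {(1,4), (3,11), (3,12)} total cap 42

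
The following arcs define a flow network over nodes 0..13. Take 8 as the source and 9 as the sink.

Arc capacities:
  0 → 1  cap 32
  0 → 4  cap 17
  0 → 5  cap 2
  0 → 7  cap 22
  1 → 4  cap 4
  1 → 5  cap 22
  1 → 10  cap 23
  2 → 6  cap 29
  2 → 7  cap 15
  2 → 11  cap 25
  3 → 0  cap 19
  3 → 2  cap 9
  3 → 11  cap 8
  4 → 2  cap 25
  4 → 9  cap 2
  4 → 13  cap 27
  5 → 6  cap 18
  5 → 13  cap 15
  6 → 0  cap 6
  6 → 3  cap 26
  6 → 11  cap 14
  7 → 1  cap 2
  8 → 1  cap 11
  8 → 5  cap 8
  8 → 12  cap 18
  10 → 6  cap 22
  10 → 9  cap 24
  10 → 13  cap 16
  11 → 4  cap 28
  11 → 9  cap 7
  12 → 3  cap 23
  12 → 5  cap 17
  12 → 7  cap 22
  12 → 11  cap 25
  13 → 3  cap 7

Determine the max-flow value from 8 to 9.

Maximum flow value: 32

augment #1: 8→1→4→9 bottleneck 2, total now 2
augment #2: 8→1→10→9 bottleneck 9, total now 11
augment #3: 8→12→11→9 bottleneck 7, total now 18
augment #4: 8→12→7→1→10→9 bottleneck 2, total now 20
augment #5: 8→5→6→0→1→10→9 bottleneck 6, total now 26
augment #6: 8→12→3→0→1→10→9 bottleneck 6, total now 32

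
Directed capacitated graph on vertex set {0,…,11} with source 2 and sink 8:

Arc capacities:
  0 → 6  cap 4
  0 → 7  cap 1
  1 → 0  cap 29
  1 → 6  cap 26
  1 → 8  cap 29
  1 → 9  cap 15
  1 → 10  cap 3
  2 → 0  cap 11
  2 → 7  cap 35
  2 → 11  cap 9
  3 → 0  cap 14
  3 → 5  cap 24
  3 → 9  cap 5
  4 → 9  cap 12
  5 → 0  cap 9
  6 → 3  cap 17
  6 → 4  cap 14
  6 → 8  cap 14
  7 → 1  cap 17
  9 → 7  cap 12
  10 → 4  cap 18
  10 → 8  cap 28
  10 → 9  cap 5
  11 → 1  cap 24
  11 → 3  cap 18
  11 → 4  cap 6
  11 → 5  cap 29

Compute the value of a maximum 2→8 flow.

augment #1: 2→0→6→8 bottleneck 4, total now 4
augment #2: 2→7→1→8 bottleneck 17, total now 21
augment #3: 2→11→1→8 bottleneck 9, total now 30

Maximum flow value: 30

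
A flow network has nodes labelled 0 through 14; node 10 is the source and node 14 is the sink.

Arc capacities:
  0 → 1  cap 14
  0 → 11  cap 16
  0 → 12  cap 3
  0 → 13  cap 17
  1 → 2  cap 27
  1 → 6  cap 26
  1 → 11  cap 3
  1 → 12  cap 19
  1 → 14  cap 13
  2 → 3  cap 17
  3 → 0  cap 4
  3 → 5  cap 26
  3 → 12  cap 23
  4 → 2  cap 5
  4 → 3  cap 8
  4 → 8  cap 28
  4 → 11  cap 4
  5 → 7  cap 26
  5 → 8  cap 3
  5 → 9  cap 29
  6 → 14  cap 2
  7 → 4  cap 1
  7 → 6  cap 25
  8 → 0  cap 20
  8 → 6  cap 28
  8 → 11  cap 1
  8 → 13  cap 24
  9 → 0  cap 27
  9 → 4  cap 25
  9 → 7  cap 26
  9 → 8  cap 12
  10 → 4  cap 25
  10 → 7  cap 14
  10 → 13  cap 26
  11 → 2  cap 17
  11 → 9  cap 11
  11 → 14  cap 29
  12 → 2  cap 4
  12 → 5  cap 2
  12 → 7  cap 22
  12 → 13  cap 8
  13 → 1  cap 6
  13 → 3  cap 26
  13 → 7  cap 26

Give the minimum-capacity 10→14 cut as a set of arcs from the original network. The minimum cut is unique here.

augment #1: 10→4→11→14 push 4
augment #2: 10→7→6→14 push 2
augment #3: 10→13→1→14 push 6
augment #4: 10→4→8→11→14 push 1
augment #5: 10→4→3→0→1→14 push 4
augment #6: 10→4→8→0→1→14 push 3
augment #7: 10→4→8→0→11→14 push 13
augment #8: 10→7→4→8→0→11→14 push 1
augment #9: 10→13→3→4→8→0→11→14 push 2
augment #10: 10→13→3→4→8→0→1→11→14 push 1
augment #11: 10→13→3→5→9→0→1→11→14 push 2
max flow = 39; residual-reachable set from 10 gives S-side
cut edges (S→T): {(0,11), (1,11), (1,14), (4,11), (6,14), (8,11)} total cap 39

Min-cut arcs: {(0,11), (1,11), (1,14), (4,11), (6,14), (8,11)} (total capacity 39)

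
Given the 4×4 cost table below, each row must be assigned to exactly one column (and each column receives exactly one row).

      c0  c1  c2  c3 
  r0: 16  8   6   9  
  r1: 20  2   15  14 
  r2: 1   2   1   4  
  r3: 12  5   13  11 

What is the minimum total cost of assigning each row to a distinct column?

optimal assignment: row0→col2 (cost 6), row1→col1 (cost 2), row2→col0 (cost 1), row3→col3 (cost 11)
total = 6 + 2 + 1 + 11 = 20

Minimum assignment cost: 20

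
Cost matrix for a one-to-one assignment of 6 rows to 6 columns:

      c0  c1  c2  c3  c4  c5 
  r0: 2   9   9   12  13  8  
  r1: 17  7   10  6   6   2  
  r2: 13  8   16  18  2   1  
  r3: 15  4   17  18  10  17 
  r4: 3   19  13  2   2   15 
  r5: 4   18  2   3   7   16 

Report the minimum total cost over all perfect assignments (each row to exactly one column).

optimal assignment: row0→col0 (cost 2), row1→col5 (cost 2), row2→col4 (cost 2), row3→col1 (cost 4), row4→col3 (cost 2), row5→col2 (cost 2)
total = 2 + 2 + 2 + 4 + 2 + 2 = 14

Minimum assignment cost: 14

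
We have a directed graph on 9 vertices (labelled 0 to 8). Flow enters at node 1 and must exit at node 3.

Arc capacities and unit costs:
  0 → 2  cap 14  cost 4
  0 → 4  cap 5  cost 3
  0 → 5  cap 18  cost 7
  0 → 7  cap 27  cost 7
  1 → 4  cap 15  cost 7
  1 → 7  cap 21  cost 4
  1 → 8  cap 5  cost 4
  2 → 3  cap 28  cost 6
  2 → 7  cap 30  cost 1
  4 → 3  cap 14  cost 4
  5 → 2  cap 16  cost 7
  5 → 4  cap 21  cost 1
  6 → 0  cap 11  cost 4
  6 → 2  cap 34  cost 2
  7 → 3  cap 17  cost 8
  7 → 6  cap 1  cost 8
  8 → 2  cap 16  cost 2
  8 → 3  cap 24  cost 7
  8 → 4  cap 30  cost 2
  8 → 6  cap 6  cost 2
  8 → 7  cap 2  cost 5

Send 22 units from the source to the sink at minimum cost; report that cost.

shortest-cost path #1: 1→8→4→3 push 5 @ unit cost 10 (adds 50)
shortest-cost path #2: 1→4→3 push 9 @ unit cost 11 (adds 99)
shortest-cost path #3: 1→7→3 push 8 @ unit cost 12 (adds 96)
total cost = 245

Minimum cost for 22 units: 245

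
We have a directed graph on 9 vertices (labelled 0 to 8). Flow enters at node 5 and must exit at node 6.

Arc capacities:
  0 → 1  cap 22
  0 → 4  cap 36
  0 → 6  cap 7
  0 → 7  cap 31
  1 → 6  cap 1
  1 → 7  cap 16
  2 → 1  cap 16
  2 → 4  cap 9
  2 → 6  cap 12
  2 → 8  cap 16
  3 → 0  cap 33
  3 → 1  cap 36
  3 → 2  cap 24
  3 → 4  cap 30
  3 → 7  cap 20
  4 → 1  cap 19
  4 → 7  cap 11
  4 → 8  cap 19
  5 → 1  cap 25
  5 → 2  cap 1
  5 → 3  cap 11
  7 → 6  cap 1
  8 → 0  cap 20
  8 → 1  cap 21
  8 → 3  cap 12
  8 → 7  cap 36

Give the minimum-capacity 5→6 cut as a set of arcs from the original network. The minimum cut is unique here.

Min-cut arcs: {(1,6), (5,2), (5,3), (7,6)} (total capacity 14)

augment #1: 5→1→6 push 1
augment #2: 5→2→6 push 1
augment #3: 5→1→7→6 push 1
augment #4: 5→3→0→6 push 7
augment #5: 5→3→2→6 push 4
max flow = 14; residual-reachable set from 5 gives S-side
cut edges (S→T): {(1,6), (5,2), (5,3), (7,6)} total cap 14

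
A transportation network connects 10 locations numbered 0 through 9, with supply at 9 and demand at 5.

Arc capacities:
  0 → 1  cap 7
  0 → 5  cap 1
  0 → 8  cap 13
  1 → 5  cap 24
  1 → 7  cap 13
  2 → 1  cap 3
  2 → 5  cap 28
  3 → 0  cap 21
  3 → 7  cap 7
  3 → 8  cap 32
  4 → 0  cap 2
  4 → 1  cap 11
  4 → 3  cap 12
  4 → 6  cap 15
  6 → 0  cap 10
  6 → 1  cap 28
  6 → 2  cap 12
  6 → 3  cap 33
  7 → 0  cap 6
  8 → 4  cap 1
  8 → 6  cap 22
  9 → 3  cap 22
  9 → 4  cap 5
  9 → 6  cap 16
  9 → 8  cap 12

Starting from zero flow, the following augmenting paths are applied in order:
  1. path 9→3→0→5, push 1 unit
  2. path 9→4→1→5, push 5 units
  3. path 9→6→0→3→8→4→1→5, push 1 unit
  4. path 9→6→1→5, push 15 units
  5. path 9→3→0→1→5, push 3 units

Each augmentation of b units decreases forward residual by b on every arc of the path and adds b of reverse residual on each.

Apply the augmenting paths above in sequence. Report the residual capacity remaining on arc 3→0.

Residual capacity of (3,0): 18

after path 1 (9→3→0→5, push 1): res(3,0)=20
after path 2 (9→4→1→5, push 5): res(3,0)=20
after path 3 (9→6→0→3→8→4→1→5, push 1): res(3,0)=21
after path 4 (9→6→1→5, push 15): res(3,0)=21
after path 5 (9→3→0→1→5, push 3): res(3,0)=18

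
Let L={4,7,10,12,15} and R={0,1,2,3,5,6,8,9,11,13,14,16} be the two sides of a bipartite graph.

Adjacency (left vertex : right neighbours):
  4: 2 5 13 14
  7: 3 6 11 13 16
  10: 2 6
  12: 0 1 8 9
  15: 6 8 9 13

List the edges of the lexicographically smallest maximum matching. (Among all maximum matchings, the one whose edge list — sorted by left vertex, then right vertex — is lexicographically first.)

Lex-smallest maximum matching: {(4,2), (7,3), (10,6), (12,0), (15,8)}

|M| = 5 (so the lex-smallest maximum matching has 5 edges)
process left vertices in ascending order; for each, take the smallest-labelled available neighbour that still permits 5 edges overall, or leave it unmatched if none does
lex-smallest matching: {4-2, 7-3, 10-6, 12-0, 15-8}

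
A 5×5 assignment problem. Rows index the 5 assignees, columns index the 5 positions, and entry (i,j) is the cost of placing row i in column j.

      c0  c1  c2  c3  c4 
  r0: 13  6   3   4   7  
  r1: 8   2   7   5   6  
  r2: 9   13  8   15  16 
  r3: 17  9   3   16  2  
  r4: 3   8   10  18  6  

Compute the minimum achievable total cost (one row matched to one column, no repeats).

Minimum assignment cost: 19

optimal assignment: row0→col3 (cost 4), row1→col1 (cost 2), row2→col2 (cost 8), row3→col4 (cost 2), row4→col0 (cost 3)
total = 4 + 2 + 8 + 2 + 3 = 19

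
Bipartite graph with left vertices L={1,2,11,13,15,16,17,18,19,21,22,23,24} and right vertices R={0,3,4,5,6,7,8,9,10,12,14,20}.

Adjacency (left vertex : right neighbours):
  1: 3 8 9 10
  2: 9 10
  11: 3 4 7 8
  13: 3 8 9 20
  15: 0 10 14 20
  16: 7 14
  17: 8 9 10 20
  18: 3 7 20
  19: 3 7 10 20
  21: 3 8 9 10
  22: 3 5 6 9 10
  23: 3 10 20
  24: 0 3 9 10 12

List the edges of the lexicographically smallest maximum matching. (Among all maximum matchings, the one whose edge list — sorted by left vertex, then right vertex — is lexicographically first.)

|M| = 11 (so the lex-smallest maximum matching has 11 edges)
process left vertices in ascending order; for each, take the smallest-labelled available neighbour that still permits 11 edges overall, or leave it unmatched if none does
lex-smallest matching: {1-3, 2-9, 11-4, 13-8, 15-0, 16-14, 17-10, 18-7, 19-20, 22-5, 24-12}

Lex-smallest maximum matching: {(1,3), (2,9), (11,4), (13,8), (15,0), (16,14), (17,10), (18,7), (19,20), (22,5), (24,12)}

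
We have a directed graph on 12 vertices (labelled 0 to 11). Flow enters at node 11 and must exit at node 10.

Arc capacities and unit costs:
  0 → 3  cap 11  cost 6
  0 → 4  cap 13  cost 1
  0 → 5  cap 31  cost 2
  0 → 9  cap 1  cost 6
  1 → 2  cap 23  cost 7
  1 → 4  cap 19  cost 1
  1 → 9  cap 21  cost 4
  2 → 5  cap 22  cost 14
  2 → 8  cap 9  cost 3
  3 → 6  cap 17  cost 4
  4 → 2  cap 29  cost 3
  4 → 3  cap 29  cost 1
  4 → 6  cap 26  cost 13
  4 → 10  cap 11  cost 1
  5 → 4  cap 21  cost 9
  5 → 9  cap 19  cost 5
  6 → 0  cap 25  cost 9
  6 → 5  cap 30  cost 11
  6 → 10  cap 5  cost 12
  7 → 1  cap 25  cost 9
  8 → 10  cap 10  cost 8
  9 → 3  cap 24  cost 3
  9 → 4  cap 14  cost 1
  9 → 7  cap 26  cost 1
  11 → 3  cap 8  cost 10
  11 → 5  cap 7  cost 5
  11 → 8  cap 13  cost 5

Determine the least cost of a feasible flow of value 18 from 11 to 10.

Minimum cost for 18 units: 239

shortest-cost path #1: 11→5→9→4→10 push 7 @ unit cost 12 (adds 84)
shortest-cost path #2: 11→8→10 push 10 @ unit cost 13 (adds 130)
shortest-cost path #3: 11→3→6→0→4→10 push 1 @ unit cost 25 (adds 25)
total cost = 239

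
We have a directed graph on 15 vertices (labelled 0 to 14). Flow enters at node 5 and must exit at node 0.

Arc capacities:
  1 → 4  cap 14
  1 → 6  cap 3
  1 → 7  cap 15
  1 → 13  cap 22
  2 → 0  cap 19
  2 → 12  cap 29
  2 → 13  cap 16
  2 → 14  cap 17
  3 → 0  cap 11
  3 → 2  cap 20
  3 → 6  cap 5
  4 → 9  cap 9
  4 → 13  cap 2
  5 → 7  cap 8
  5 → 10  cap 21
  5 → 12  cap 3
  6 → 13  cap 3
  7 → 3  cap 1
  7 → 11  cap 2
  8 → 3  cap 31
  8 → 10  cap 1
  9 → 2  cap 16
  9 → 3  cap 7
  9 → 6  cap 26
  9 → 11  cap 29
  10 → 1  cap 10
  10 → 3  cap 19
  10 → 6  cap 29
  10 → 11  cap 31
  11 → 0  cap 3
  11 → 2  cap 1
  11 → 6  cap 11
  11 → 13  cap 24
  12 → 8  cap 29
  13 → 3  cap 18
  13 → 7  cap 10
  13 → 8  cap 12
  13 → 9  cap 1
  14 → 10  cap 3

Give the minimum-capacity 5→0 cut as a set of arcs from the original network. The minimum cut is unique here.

Min-cut arcs: {(5,10), (5,12), (7,3), (7,11)} (total capacity 27)

augment #1: 5→7→3→0 push 1
augment #2: 5→7→11→0 push 2
augment #3: 5→10→3→0 push 10
augment #4: 5→10→11→0 push 1
augment #5: 5→10→3→2→0 push 9
augment #6: 5→10→11→2→0 push 1
augment #7: 5→12→8→3→2→0 push 3
max flow = 27; residual-reachable set from 5 gives S-side
cut edges (S→T): {(5,10), (5,12), (7,3), (7,11)} total cap 27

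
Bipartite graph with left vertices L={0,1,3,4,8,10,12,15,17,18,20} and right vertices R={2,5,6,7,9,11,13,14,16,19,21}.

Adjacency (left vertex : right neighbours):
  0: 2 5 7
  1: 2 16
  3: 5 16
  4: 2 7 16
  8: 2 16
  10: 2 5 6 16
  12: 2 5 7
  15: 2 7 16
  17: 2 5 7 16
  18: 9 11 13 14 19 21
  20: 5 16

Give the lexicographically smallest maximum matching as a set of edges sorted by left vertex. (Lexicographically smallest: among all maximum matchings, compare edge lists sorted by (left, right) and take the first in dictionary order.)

Lex-smallest maximum matching: {(0,2), (1,16), (3,5), (4,7), (10,6), (18,9)}

|M| = 6 (so the lex-smallest maximum matching has 6 edges)
process left vertices in ascending order; for each, take the smallest-labelled available neighbour that still permits 6 edges overall, or leave it unmatched if none does
lex-smallest matching: {0-2, 1-16, 3-5, 4-7, 10-6, 18-9}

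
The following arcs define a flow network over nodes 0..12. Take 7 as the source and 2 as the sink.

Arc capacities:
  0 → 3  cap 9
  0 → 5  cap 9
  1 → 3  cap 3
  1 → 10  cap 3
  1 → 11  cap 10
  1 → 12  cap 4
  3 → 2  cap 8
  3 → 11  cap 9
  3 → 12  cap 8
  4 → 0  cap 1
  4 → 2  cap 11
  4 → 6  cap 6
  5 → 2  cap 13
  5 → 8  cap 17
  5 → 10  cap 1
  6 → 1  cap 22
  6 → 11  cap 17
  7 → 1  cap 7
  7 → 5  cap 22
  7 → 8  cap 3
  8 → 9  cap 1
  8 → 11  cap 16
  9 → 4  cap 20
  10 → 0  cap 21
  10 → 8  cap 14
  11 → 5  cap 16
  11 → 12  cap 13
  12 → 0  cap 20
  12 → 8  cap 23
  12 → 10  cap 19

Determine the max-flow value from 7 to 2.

Maximum flow value: 22

augment #1: 7→5→2 bottleneck 13, total now 13
augment #2: 7→1→3→2 bottleneck 3, total now 16
augment #3: 7→8→9→4→2 bottleneck 1, total now 17
augment #4: 7→1→10→0→3→2 bottleneck 3, total now 20
augment #5: 7→1→12→0→3→2 bottleneck 1, total now 21
augment #6: 7→5→10→0→3→2 bottleneck 1, total now 22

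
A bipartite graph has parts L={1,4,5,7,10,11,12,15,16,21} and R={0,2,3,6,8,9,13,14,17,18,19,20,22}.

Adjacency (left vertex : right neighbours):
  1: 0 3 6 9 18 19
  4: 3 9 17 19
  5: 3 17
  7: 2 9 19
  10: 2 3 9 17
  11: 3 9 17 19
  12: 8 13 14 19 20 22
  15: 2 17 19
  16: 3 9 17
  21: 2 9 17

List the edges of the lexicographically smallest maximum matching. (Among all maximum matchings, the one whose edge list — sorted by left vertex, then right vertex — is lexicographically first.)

Lex-smallest maximum matching: {(1,0), (4,3), (5,17), (7,2), (10,9), (11,19), (12,8)}

|M| = 7 (so the lex-smallest maximum matching has 7 edges)
process left vertices in ascending order; for each, take the smallest-labelled available neighbour that still permits 7 edges overall, or leave it unmatched if none does
lex-smallest matching: {1-0, 4-3, 5-17, 7-2, 10-9, 11-19, 12-8}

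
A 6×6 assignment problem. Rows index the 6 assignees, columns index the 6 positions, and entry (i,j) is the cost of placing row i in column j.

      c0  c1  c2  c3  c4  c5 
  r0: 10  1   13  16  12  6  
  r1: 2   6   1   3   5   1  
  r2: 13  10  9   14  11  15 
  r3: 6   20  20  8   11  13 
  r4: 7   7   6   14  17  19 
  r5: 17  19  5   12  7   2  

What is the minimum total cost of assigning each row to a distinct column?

optimal assignment: row0→col1 (cost 1), row1→col3 (cost 3), row2→col4 (cost 11), row3→col0 (cost 6), row4→col2 (cost 6), row5→col5 (cost 2)
total = 1 + 3 + 11 + 6 + 6 + 2 = 29

Minimum assignment cost: 29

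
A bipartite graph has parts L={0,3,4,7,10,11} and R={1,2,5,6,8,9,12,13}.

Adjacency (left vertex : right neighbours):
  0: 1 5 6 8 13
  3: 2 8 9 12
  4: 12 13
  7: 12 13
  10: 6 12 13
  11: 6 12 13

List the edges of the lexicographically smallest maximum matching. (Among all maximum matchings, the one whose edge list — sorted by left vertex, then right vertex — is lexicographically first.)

Lex-smallest maximum matching: {(0,1), (3,2), (4,12), (7,13), (10,6)}

|M| = 5 (so the lex-smallest maximum matching has 5 edges)
process left vertices in ascending order; for each, take the smallest-labelled available neighbour that still permits 5 edges overall, or leave it unmatched if none does
lex-smallest matching: {0-1, 3-2, 4-12, 7-13, 10-6}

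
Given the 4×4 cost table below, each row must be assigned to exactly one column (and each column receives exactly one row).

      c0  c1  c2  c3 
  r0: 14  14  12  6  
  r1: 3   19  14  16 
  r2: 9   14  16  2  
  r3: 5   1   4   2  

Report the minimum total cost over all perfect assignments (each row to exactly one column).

optimal assignment: row0→col2 (cost 12), row1→col0 (cost 3), row2→col3 (cost 2), row3→col1 (cost 1)
total = 12 + 3 + 2 + 1 = 18

Minimum assignment cost: 18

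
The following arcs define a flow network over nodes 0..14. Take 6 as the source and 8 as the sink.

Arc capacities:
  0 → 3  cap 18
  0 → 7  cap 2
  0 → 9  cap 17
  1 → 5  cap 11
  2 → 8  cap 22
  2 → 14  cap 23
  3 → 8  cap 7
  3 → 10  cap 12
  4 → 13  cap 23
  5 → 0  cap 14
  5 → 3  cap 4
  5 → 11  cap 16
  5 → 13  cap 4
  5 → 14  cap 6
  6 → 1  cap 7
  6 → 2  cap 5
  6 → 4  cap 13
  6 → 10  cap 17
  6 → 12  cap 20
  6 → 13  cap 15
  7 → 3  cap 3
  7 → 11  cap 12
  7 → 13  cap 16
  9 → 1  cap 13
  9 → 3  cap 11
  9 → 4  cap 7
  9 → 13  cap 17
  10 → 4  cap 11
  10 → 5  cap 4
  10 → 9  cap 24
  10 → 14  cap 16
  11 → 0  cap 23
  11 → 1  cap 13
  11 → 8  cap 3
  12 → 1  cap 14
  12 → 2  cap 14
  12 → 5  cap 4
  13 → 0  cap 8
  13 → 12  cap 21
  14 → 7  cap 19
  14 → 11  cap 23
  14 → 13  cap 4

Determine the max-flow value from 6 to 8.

Maximum flow value: 29

augment #1: 6→2→8 bottleneck 5, total now 5
augment #2: 6→12→2→8 bottleneck 14, total now 19
augment #3: 6→1→5→3→8 bottleneck 4, total now 23
augment #4: 6→1→5→11→8 bottleneck 3, total now 26
augment #5: 6→10→9→3→8 bottleneck 3, total now 29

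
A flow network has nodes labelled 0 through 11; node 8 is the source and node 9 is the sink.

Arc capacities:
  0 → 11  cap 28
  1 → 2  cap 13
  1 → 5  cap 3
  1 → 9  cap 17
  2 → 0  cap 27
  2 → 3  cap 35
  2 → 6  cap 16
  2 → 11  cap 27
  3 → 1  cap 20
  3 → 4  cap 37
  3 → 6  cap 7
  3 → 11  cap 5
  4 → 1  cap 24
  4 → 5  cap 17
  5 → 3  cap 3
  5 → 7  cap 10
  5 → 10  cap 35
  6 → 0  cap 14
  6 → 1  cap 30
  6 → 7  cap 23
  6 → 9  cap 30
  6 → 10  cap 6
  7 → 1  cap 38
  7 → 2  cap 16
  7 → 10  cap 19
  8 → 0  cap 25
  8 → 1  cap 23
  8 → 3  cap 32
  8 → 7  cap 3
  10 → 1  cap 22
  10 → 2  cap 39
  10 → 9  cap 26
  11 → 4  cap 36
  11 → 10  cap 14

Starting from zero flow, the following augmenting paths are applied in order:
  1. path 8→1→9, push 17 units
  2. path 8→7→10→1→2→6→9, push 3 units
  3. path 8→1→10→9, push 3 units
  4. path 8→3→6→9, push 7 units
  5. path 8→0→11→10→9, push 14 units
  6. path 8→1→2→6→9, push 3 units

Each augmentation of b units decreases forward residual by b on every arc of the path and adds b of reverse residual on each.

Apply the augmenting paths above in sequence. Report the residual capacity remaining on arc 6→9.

after path 1 (8→1→9, push 17): res(6,9)=30
after path 2 (8→7→10→1→2→6→9, push 3): res(6,9)=27
after path 3 (8→1→10→9, push 3): res(6,9)=27
after path 4 (8→3→6→9, push 7): res(6,9)=20
after path 5 (8→0→11→10→9, push 14): res(6,9)=20
after path 6 (8→1→2→6→9, push 3): res(6,9)=17

Residual capacity of (6,9): 17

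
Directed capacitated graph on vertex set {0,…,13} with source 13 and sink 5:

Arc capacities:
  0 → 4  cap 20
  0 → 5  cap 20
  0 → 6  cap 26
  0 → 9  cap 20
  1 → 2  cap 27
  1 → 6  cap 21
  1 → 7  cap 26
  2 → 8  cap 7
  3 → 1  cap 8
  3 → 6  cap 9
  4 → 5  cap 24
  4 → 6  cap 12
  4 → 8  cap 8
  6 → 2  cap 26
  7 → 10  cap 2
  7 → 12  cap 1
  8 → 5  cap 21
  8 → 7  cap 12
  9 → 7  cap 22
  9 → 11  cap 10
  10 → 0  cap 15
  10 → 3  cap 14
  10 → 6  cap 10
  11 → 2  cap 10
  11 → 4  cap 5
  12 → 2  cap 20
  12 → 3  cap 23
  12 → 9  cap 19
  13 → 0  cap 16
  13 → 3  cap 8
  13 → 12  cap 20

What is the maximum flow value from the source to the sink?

Maximum flow value: 30

augment #1: 13→0→5 bottleneck 16, total now 16
augment #2: 13→12→2→8→5 bottleneck 7, total now 23
augment #3: 13→12→9→11→4→5 bottleneck 5, total now 28
augment #4: 13→3→1→7→10→0→5 bottleneck 2, total now 30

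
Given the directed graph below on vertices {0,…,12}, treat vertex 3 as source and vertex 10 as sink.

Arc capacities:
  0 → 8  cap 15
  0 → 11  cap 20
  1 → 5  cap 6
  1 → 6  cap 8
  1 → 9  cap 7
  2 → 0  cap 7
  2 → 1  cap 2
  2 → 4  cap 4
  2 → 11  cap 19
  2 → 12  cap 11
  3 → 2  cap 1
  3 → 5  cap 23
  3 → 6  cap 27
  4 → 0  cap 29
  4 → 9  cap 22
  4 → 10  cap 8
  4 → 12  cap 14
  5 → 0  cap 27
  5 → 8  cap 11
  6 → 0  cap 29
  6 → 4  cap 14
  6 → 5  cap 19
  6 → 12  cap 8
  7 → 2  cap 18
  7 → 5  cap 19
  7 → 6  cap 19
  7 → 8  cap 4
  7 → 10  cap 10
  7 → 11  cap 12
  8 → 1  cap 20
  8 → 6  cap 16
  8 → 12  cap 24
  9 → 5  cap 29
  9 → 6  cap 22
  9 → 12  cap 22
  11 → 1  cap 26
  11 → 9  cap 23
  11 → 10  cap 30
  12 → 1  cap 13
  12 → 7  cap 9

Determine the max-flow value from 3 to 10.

augment #1: 3→2→4→10 bottleneck 1, total now 1
augment #2: 3→6→4→10 bottleneck 7, total now 8
augment #3: 3→5→0→11→10 bottleneck 20, total now 28
augment #4: 3→6→12→7→10 bottleneck 8, total now 36
augment #5: 3→5→8→12→7→10 bottleneck 1, total now 37
augment #6: 3→6→4→2→11→10 bottleneck 1, total now 38

Maximum flow value: 38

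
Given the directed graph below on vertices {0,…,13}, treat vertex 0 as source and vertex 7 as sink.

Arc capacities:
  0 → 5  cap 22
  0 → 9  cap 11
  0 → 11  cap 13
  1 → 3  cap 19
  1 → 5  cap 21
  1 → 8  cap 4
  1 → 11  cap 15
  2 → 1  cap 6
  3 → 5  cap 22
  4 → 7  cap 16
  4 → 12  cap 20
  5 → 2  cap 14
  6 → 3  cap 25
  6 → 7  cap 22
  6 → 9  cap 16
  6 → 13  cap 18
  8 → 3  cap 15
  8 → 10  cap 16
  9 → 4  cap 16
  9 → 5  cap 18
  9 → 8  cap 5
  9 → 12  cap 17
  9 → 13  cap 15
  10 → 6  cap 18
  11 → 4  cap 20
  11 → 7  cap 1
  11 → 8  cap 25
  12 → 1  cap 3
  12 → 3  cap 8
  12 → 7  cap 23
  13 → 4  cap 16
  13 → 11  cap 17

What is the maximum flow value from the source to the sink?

augment #1: 0→11→7 bottleneck 1, total now 1
augment #2: 0→9→4→7 bottleneck 11, total now 12
augment #3: 0→11→4→7 bottleneck 5, total now 17
augment #4: 0→11→4→12→7 bottleneck 7, total now 24
augment #5: 0→5→2→1→8→10→6→7 bottleneck 4, total now 28
augment #6: 0→5→2→1→11→4→12→7 bottleneck 2, total now 30

Maximum flow value: 30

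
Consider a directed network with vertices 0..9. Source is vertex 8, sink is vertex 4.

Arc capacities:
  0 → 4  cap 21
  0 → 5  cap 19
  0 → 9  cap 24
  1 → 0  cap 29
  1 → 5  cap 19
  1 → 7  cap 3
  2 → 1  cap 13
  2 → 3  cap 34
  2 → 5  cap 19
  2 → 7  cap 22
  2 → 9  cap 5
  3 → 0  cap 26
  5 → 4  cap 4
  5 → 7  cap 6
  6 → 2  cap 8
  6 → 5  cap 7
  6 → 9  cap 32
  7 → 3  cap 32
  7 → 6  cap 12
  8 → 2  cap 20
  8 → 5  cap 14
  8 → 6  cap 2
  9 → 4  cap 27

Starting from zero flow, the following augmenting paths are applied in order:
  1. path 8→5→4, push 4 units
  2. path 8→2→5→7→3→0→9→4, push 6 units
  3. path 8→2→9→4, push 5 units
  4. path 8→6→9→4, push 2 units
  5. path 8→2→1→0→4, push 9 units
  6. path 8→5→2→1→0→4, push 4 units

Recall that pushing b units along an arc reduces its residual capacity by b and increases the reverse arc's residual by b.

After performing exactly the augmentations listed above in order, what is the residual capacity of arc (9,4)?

Residual capacity of (9,4): 14

after path 1 (8→5→4, push 4): res(9,4)=27
after path 2 (8→2→5→7→3→0→9→4, push 6): res(9,4)=21
after path 3 (8→2→9→4, push 5): res(9,4)=16
after path 4 (8→6→9→4, push 2): res(9,4)=14
after path 5 (8→2→1→0→4, push 9): res(9,4)=14
after path 6 (8→5→2→1→0→4, push 4): res(9,4)=14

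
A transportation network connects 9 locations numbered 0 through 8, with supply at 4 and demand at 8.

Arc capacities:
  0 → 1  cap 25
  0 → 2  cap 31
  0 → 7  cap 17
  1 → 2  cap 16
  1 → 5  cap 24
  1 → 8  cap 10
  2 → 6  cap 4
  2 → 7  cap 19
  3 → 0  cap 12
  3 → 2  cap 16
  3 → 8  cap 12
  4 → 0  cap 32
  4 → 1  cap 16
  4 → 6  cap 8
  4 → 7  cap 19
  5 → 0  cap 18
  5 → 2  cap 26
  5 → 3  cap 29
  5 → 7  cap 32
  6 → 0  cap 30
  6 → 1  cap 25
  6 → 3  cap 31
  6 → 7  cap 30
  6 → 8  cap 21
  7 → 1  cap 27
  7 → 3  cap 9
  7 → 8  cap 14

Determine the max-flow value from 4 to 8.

Maximum flow value: 48

augment #1: 4→1→8 bottleneck 10, total now 10
augment #2: 4→6→8 bottleneck 8, total now 18
augment #3: 4→7→8 bottleneck 14, total now 32
augment #4: 4→7→3→8 bottleneck 5, total now 37
augment #5: 4→0→2→6→8 bottleneck 4, total now 41
augment #6: 4→0→7→3→8 bottleneck 4, total now 45
augment #7: 4→1→5→3→8 bottleneck 3, total now 48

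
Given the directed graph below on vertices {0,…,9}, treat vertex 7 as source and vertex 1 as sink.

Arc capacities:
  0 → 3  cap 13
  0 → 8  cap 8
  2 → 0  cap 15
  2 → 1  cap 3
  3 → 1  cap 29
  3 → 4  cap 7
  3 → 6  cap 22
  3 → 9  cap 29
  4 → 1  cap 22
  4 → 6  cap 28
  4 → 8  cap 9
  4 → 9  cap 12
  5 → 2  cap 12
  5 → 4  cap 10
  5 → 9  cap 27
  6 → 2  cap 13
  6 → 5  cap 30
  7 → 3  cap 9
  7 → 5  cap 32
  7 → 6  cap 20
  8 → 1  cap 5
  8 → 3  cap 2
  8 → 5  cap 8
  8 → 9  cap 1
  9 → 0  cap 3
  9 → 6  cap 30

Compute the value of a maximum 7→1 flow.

augment #1: 7→3→1 bottleneck 9, total now 9
augment #2: 7→5→2→1 bottleneck 3, total now 12
augment #3: 7→5→4→1 bottleneck 10, total now 22
augment #4: 7→5→2→0→3→1 bottleneck 9, total now 31
augment #5: 7→5→9→0→3→1 bottleneck 3, total now 34
augment #6: 7→6→2→0→3→1 bottleneck 1, total now 35
augment #7: 7→6→2→0→8→1 bottleneck 5, total now 40

Maximum flow value: 40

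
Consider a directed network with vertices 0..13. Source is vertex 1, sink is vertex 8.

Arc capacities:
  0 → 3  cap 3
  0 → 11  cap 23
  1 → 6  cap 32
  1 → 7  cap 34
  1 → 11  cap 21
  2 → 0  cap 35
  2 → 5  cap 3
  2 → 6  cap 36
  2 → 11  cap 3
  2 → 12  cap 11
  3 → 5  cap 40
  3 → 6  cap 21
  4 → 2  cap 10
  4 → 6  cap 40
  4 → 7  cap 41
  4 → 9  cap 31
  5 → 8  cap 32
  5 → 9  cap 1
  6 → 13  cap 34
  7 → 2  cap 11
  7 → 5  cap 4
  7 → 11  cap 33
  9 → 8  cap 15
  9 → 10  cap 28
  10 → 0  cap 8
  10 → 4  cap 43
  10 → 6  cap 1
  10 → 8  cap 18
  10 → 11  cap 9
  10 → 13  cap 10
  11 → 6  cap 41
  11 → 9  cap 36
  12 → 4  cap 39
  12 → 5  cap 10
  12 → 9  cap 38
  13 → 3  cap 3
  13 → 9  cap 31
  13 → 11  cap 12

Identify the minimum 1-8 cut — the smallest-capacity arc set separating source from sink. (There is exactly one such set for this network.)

augment #1: 1→7→5→8 push 4
augment #2: 1→11→9→8 push 15
augment #3: 1→7→2→5→8 push 3
augment #4: 1→11→9→10→8 push 6
augment #5: 1→6→13→3→5→8 push 3
augment #6: 1→6→13→9→10→8 push 12
augment #7: 1→7→2→12→5→8 push 8
augment #8: 1→6→13→9→10→0→3→5→8 push 3
augment #9: 1→6→13→9→10→4→2→12→5→8 push 2
max flow = 56; residual-reachable set from 1 gives S-side
cut edges (S→T): {(0,3), (2,5), (7,5), (9,8), (10,8), (12,5), (13,3)} total cap 56

Min-cut arcs: {(0,3), (2,5), (7,5), (9,8), (10,8), (12,5), (13,3)} (total capacity 56)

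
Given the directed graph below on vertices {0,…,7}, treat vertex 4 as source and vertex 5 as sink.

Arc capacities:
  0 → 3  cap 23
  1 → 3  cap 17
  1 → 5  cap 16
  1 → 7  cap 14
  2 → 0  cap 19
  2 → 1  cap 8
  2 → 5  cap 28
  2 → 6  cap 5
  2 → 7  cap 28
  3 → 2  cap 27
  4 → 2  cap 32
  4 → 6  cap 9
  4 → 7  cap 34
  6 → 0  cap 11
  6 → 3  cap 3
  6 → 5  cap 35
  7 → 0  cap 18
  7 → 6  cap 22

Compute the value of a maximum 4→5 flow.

Maximum flow value: 71

augment #1: 4→2→5 bottleneck 28, total now 28
augment #2: 4→6→5 bottleneck 9, total now 37
augment #3: 4→2→1→5 bottleneck 4, total now 41
augment #4: 4→7→6→5 bottleneck 22, total now 63
augment #5: 4→7→0→3→2→1→5 bottleneck 4, total now 67
augment #6: 4→7→0→3→2→6→5 bottleneck 4, total now 71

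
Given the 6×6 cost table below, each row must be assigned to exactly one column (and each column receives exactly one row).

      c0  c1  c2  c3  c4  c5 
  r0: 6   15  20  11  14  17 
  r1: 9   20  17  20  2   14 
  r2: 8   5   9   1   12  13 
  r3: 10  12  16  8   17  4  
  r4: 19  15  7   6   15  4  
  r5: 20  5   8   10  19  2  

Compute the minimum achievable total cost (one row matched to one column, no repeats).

Minimum assignment cost: 25

optimal assignment: row0→col0 (cost 6), row1→col4 (cost 2), row2→col3 (cost 1), row3→col5 (cost 4), row4→col2 (cost 7), row5→col1 (cost 5)
total = 6 + 2 + 1 + 4 + 7 + 5 = 25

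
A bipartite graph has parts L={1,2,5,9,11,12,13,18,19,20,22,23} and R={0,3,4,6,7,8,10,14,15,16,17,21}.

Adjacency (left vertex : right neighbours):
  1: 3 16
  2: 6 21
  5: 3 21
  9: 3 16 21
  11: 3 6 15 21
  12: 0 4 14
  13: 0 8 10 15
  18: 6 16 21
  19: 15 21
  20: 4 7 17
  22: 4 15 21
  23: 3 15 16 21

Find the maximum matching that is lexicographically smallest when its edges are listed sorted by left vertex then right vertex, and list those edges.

Lex-smallest maximum matching: {(1,3), (2,6), (5,21), (9,16), (11,15), (12,0), (13,8), (20,7), (22,4)}

|M| = 9 (so the lex-smallest maximum matching has 9 edges)
process left vertices in ascending order; for each, take the smallest-labelled available neighbour that still permits 9 edges overall, or leave it unmatched if none does
lex-smallest matching: {1-3, 2-6, 5-21, 9-16, 11-15, 12-0, 13-8, 20-7, 22-4}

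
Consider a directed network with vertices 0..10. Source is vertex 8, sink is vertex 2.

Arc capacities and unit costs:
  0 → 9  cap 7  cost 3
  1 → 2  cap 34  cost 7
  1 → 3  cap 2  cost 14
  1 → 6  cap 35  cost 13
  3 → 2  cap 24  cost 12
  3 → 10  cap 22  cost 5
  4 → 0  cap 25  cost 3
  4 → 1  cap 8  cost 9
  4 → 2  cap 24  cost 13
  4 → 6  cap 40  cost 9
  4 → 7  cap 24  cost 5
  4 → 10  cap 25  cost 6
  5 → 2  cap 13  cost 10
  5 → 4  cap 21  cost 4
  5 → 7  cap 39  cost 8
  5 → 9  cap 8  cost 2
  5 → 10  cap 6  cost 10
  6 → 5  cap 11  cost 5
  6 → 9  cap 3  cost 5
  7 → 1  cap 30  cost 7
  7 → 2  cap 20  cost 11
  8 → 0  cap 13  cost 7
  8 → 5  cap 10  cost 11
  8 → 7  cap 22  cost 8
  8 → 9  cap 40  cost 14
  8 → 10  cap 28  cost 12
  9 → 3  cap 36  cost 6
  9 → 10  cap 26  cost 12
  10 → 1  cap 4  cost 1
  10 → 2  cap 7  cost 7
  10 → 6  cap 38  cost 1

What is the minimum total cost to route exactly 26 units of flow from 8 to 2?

shortest-cost path #1: 8→10→2 push 7 @ unit cost 19 (adds 133)
shortest-cost path #2: 8→7→2 push 19 @ unit cost 19 (adds 361)
total cost = 494

Minimum cost for 26 units: 494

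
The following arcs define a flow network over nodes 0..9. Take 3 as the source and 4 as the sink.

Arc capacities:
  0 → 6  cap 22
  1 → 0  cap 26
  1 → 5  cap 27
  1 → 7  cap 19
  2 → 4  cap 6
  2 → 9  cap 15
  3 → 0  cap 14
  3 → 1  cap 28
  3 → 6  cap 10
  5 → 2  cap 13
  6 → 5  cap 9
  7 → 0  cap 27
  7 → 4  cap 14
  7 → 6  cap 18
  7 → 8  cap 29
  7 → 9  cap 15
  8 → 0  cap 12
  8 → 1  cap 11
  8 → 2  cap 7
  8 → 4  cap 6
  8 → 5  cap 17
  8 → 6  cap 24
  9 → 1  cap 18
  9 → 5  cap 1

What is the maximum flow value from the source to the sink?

Maximum flow value: 25

augment #1: 3→1→7→4 bottleneck 14, total now 14
augment #2: 3→1→5→2→4 bottleneck 6, total now 20
augment #3: 3→1→7→8→4 bottleneck 5, total now 25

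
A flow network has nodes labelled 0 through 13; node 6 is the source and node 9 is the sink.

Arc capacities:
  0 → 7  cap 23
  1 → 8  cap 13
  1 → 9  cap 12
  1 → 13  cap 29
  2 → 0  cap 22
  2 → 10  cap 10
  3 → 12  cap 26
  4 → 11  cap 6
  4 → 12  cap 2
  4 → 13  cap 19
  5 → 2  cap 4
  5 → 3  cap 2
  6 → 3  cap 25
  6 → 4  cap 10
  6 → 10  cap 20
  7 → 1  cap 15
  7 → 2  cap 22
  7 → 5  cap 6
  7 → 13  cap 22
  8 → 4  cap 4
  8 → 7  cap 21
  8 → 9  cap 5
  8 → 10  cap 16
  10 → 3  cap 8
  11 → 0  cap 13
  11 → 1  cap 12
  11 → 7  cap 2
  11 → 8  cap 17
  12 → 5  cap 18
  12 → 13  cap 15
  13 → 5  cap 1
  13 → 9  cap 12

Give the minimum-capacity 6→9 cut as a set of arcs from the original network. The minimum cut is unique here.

Min-cut arcs: {(4,11), (5,2), (13,9)} (total capacity 22)

augment #1: 6→4→13→9 push 10
augment #2: 6→3→12→13→9 push 2
augment #3: 6→3→12→13→4→11→1→9 push 6
augment #4: 6→3→12→5→2→0→7→1→9 push 4
max flow = 22; residual-reachable set from 6 gives S-side
cut edges (S→T): {(4,11), (5,2), (13,9)} total cap 22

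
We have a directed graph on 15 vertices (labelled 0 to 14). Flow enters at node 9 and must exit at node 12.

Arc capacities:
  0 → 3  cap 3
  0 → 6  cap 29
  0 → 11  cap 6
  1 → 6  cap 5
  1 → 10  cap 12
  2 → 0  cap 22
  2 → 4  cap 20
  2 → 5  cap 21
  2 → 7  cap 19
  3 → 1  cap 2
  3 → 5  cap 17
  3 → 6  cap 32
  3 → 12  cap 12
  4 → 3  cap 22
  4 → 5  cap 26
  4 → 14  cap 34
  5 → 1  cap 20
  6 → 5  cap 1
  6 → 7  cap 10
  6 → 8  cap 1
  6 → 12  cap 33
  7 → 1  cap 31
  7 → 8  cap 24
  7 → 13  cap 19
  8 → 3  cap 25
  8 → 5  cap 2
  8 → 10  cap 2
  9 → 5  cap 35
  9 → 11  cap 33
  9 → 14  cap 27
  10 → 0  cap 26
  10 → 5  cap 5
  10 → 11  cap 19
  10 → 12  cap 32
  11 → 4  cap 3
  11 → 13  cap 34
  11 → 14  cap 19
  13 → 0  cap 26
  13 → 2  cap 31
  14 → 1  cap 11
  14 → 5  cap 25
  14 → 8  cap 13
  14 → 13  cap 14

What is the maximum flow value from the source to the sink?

augment #1: 9→5→1→6→12 bottleneck 5, total now 5
augment #2: 9→5→1→10→12 bottleneck 12, total now 17
augment #3: 9→11→4→3→12 bottleneck 3, total now 20
augment #4: 9→14→8→3→12 bottleneck 9, total now 29
augment #5: 9→14→8→10→12 bottleneck 2, total now 31
augment #6: 9→11→13→0→6→12 bottleneck 26, total now 57
augment #7: 9→14→8→3→6→12 bottleneck 2, total now 59

Maximum flow value: 59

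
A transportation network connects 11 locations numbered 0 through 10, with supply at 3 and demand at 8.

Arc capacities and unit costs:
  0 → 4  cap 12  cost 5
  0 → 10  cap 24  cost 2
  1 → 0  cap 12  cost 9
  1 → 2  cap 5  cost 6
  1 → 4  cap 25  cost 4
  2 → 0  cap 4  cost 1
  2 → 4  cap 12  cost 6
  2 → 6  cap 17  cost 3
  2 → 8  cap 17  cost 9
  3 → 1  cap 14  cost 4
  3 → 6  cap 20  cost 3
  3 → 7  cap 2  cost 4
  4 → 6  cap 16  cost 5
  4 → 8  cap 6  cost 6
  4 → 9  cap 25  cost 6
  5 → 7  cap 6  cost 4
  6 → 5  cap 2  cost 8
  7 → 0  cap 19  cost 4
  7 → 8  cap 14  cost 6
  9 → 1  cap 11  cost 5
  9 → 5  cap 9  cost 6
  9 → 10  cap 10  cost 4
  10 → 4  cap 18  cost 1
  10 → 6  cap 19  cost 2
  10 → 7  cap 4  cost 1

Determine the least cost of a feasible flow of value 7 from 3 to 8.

Minimum cost for 7 units: 90

shortest-cost path #1: 3→7→8 push 2 @ unit cost 10 (adds 20)
shortest-cost path #2: 3→1→4→8 push 5 @ unit cost 14 (adds 70)
total cost = 90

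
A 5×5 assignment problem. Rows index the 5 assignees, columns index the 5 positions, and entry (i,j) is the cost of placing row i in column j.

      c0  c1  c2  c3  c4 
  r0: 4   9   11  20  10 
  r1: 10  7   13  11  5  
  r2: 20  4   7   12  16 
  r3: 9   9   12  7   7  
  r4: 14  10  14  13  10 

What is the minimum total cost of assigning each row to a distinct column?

optimal assignment: row0→col0 (cost 4), row1→col4 (cost 5), row2→col2 (cost 7), row3→col3 (cost 7), row4→col1 (cost 10)
total = 4 + 5 + 7 + 7 + 10 = 33

Minimum assignment cost: 33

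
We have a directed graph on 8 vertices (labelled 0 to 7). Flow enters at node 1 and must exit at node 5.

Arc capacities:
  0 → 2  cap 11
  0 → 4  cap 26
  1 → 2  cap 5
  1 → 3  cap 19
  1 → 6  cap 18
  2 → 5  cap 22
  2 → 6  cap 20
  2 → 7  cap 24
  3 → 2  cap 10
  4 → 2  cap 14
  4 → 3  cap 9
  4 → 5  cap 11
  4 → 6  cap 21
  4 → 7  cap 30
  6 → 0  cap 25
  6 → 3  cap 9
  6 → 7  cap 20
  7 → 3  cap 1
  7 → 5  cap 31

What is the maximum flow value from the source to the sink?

Maximum flow value: 33

augment #1: 1→2→5 bottleneck 5, total now 5
augment #2: 1→3→2→5 bottleneck 10, total now 15
augment #3: 1→6→7→5 bottleneck 18, total now 33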